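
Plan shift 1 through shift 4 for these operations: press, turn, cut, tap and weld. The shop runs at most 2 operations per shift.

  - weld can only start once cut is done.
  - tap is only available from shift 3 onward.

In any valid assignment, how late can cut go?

shift 3

Downstream work caps cut at shift 3.
cut at shift 3 is achievable: weld in shift 4, tap in shift 3, cut in shift 3, press in shift 1, turn in shift 1.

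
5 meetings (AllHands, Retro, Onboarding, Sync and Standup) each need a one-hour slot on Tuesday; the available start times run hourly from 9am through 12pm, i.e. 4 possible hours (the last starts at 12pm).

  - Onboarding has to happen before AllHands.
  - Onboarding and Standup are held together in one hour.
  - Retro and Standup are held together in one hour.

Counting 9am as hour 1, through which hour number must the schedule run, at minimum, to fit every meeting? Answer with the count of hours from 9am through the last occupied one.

The precedence chain requires at least 2 distinct hours.
2 works (last occupied hour: 10am): for example AllHands=10am; Onboarding=9am; Retro=9am; Sync=9am; Standup=9am.

2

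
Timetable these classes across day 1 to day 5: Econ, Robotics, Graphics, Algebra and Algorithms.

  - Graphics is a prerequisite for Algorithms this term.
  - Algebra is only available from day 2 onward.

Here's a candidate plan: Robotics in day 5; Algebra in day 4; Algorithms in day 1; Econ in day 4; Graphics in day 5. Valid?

Algebra is only available from day 2 onward — holds.
Graphics is a prerequisite for Algorithms this term — violated.

No. Graphics is a prerequisite for Algorithms this term is not satisfied.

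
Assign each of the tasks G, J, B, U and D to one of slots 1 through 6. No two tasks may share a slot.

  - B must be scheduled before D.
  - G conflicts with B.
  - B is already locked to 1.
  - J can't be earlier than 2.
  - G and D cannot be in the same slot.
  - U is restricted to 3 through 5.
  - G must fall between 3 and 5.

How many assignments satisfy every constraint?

Splitting on G: it can be 3 (12), 4 (12), 5 (12). Listing each branch's schedules as (J, B, U, D):
G=3: (2,1,4,5) (2,1,4,6) (2,1,5,4) (2,1,5,6) (4,1,5,2) (4,1,5,6) (5,1,4,2) (5,1,4,6) (6,1,4,2) (6,1,4,5) (6,1,5,2) (6,1,5,4) — 12.
G=4: (2,1,3,5) (2,1,3,6) (2,1,5,3) (2,1,5,6) (3,1,5,2) (3,1,5,6) (5,1,3,2) (5,1,3,6) (6,1,3,2) (6,1,3,5) (6,1,5,2) (6,1,5,3) — 12.
G=5: (2,1,3,4) (2,1,3,6) (2,1,4,3) (2,1,4,6) (3,1,4,2) (3,1,4,6) (4,1,3,2) (4,1,3,6) (6,1,3,2) (6,1,3,4) (6,1,4,2) (6,1,4,3) — 12.
Summing: 12 + 12 + 12 = 36.

36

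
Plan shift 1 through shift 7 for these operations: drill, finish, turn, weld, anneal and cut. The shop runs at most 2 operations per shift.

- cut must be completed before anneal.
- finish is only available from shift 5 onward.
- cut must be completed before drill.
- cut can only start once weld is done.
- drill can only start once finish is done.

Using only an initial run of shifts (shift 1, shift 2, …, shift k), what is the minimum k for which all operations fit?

The precedence chain requires at least 3 distinct shifts.
With at most 2 per shift and 6 operations, at least 3 shifts are needed.
Propagating the time windows through the other constraints, drill can't land before shift 6, so the schedule must run through at least shift 6.
6 works (last occupied shift: shift 6): for example anneal in shift 3, weld in shift 1, finish in shift 5, turn in shift 1, drill in shift 6, cut in shift 2.

6 shifts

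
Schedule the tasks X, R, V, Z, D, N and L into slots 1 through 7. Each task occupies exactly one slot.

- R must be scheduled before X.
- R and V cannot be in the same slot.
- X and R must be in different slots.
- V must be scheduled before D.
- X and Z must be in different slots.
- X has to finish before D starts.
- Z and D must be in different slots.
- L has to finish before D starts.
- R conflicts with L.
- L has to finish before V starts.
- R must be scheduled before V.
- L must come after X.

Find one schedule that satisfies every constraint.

X in 2; Z in 1; N in 1; D in 5; R in 1; V in 4; L in 3

Checking: V(4) before D(5); X(2) before D(5); R(1) before X(2); X(2) before L(3); R(1) before V(4); L(3) before V(4); L(3) before D(5); X(2) != R(1); Z(1) != D(5); R(1) != V(4); X(2) != Z(1); R(1) != L(3).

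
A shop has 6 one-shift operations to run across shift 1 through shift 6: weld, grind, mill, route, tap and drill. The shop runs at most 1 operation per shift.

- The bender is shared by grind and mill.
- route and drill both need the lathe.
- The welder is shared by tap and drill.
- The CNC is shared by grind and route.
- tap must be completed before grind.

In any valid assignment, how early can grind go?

shift 2

Precedence pushes grind to at least shift 2.
grind at shift 2 is achievable: drill -> shift 6, mill -> shift 4, tap -> shift 1, route -> shift 5, weld -> shift 3, grind -> shift 2.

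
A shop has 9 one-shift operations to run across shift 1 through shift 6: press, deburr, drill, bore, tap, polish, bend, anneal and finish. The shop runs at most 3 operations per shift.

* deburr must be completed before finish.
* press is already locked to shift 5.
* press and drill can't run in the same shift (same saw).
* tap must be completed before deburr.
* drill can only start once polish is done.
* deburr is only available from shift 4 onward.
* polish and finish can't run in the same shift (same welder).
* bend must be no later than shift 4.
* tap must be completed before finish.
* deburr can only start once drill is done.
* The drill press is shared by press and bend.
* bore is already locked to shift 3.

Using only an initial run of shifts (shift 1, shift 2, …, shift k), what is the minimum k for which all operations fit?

The precedence chain requires at least 4 distinct shifts.
With at most 3 per shift and 9 operations, at least 3 shifts are needed.
press can't be placed before shift 5, so the schedule must run through at least shift 5.
5 works (last occupied shift: shift 5): for example bend=shift 1, polish=shift 1, drill=shift 2, finish=shift 5, anneal=shift 2, deburr=shift 4, bore=shift 3, tap=shift 1, press=shift 5.

5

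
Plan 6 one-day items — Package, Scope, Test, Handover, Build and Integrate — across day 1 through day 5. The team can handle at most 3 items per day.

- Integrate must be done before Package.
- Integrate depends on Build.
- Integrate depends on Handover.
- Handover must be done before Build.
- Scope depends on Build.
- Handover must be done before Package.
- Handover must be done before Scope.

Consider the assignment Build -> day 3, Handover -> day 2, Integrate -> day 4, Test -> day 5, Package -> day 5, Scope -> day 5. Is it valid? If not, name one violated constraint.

The team can handle at most 3 items per day — holds.
Integrate must be done before Package — holds.
Handover must be done before Build — holds.
Handover must be done before Package — holds.
Integrate depends on Handover — holds.
Integrate depends on Build — holds.
Scope depends on Build — holds.
Handover must be done before Scope — holds.

Valid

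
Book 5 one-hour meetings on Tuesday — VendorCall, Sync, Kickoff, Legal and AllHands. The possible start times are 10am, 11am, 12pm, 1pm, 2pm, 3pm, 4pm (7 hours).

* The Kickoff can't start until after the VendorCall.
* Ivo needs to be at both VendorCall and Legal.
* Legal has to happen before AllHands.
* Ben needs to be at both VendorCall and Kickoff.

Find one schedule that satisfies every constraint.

Sync=10am, Kickoff=11am, AllHands=12pm, VendorCall=10am, Legal=11am

Checking: Legal(11am) before AllHands(12pm); VendorCall(10am) before Kickoff(11am); VendorCall(10am) != Legal(11am); VendorCall(10am) != Kickoff(11am).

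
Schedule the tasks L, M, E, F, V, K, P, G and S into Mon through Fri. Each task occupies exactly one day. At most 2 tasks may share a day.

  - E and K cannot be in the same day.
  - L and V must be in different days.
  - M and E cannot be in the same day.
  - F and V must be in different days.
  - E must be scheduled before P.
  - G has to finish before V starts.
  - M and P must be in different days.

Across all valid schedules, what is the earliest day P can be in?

Tue

Precedence pushes P to at least Tue.
P at Tue is achievable: K -> Thu, S -> Fri, E -> Mon, P -> Tue, V -> Tue, G -> Mon, M -> Wed, L -> Wed, F -> Thu.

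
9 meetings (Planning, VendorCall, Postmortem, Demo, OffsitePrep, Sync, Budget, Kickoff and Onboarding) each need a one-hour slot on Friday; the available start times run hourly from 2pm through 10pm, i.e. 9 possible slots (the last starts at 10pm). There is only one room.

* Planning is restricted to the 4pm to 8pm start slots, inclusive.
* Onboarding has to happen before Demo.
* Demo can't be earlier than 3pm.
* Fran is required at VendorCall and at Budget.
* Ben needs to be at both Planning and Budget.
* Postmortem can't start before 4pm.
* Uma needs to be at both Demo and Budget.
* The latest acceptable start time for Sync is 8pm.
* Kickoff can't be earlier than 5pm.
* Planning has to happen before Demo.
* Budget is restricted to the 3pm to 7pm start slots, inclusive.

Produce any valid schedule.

Sync -> 2pm, Postmortem -> 6pm, Kickoff -> 5pm, Budget -> 3pm, Onboarding -> 7pm, OffsitePrep -> 10pm, VendorCall -> 9pm, Demo -> 8pm, Planning -> 4pm

Checking: Planning(4pm) before Demo(8pm); Onboarding(7pm) before Demo(8pm); Demo(8pm) != Budget(3pm); VendorCall(9pm) != Budget(3pm); Planning(4pm) != Budget(3pm); Kickoff=5pm in [5pm,10pm]; Planning=4pm in [4pm,8pm]; Demo=8pm in [3pm,10pm]; Postmortem=6pm in [4pm,10pm]; Sync=2pm in [2pm,8pm]; Budget=3pm in [3pm,7pm]; max 1 per slot (cap 1).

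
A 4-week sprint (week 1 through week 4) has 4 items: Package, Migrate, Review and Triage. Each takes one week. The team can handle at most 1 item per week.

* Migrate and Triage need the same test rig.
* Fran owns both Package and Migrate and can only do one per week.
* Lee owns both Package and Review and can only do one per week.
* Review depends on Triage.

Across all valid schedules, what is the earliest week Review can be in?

week 2

Precedence pushes Review to at least week 2.
Review at week 2 is achievable: Triage in week 1, Review in week 2, Package in week 3, Migrate in week 4.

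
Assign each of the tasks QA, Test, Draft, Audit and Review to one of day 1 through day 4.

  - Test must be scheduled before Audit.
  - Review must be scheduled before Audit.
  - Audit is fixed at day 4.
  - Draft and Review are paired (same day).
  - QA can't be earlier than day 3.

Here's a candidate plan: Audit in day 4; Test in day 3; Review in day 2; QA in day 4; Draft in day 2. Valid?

Audit is fixed at day 4 — holds.
Test must be scheduled before Audit — holds.
Review must be scheduled before Audit — holds.
Draft and Review are paired (same day) — holds.
QA can't be earlier than day 3 — holds.

Yes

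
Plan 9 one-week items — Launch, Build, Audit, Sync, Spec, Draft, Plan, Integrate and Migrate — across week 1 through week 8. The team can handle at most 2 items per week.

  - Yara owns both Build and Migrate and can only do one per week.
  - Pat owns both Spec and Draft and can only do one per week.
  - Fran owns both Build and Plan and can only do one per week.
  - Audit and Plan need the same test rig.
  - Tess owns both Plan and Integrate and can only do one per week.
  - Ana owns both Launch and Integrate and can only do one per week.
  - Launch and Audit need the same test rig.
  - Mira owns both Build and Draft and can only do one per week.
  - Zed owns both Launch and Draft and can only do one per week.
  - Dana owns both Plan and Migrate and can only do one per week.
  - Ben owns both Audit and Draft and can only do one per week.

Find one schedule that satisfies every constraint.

Audit=week 2, Integrate=week 4, Sync=week 2, Draft=week 4, Launch=week 1, Plan=week 3, Build=week 1, Migrate=week 5, Spec=week 3

Checking: Plan(week 3) != Integrate(week 4); Audit(week 2) != Plan(week 3); Launch(week 1) != Integrate(week 4); Build(week 1) != Draft(week 4); Build(week 1) != Migrate(week 5); Launch(week 1) != Draft(week 4); Spec(week 3) != Draft(week 4); Audit(week 2) != Draft(week 4); Launch(week 1) != Audit(week 2); Build(week 1) != Plan(week 3); Plan(week 3) != Migrate(week 5); max 2 per week (cap 2).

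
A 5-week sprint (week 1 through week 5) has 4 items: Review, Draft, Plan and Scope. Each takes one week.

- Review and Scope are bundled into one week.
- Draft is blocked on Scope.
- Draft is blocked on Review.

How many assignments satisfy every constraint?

50

Splitting on Review: it can be week 1 (20), week 2 (15), week 3 (10), week 4 (5). Listing each branch's schedules as (Draft, Plan, Scope) by week number:
Review=week 1: (2,1,1) (2,2,1) (2,3,1) (2,4,1) (2,5,1) (3,1,1) (3,2,1) (3,3,1) (3,4,1) (3,5,1) (4,1,1) (4,2,1) (4,3,1) (4,4,1) (4,5,1) (5,1,1) (5,2,1) (5,3,1) (5,4,1) (5,5,1) — 20.
Review=week 2: (3,1,2) (3,2,2) (3,3,2) (3,4,2) (3,5,2) (4,1,2) (4,2,2) (4,3,2) (4,4,2) (4,5,2) (5,1,2) (5,2,2) (5,3,2) (5,4,2) (5,5,2) — 15.
Review=week 3: (4,1,3) (4,2,3) (4,3,3) (4,4,3) (4,5,3) (5,1,3) (5,2,3) (5,3,3) (5,4,3) (5,5,3) — 10.
Review=week 4: (5,1,4) (5,2,4) (5,3,4) (5,4,4) (5,5,4) — 5.
Summing: 20 + 15 + 10 + 5 = 50.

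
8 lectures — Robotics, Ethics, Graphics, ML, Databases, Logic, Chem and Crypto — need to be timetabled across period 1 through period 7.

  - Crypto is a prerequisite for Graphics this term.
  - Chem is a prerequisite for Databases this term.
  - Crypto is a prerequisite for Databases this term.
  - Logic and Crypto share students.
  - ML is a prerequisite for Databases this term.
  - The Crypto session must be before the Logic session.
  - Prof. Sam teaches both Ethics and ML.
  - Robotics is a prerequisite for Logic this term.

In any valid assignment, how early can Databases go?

period 2

Precedence pushes Databases to at least period 2.
Databases at period 2 is achievable: Ethics in period 2, ML in period 1, Databases in period 2, Crypto in period 1, Graphics in period 2, Robotics in period 1, Logic in period 2, Chem in period 1.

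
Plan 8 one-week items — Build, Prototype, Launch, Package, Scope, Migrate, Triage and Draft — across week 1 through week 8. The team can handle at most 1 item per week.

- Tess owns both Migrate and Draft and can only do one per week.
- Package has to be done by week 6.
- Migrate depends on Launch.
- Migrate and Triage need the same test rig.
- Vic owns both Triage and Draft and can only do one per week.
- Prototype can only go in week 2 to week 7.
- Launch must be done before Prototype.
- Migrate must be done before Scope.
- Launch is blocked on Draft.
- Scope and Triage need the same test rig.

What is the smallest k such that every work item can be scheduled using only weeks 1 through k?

8

The precedence chain requires at least 4 distinct weeks.
With at most 1 per week and 8 work items, at least 8 weeks are needed.
8 works (last occupied week: week 8): for example Package=week 4; Build=week 7; Migrate=week 5; Scope=week 6; Launch=week 2; Prototype=week 3; Draft=week 1; Triage=week 8.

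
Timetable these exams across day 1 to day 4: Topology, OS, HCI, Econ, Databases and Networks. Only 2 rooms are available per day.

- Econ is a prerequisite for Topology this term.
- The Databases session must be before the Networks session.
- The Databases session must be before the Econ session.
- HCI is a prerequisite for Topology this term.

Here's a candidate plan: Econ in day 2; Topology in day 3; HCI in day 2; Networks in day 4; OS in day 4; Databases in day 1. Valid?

Yes

Econ is a prerequisite for Topology this term — holds.
HCI is a prerequisite for Topology this term — holds.
The Databases session must be before the Econ session — holds.
Only 2 rooms are available per day — holds.
The Databases session must be before the Networks session — holds.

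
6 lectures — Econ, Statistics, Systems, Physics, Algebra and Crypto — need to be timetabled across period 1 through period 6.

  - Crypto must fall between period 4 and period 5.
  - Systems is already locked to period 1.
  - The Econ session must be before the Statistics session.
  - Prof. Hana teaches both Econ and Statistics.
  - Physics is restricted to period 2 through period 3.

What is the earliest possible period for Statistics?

period 2

Precedence pushes Statistics to at least period 2.
Statistics at period 2 is achievable: Physics=period 2, Algebra=period 1, Systems=period 1, Crypto=period 4, Econ=period 1, Statistics=period 2.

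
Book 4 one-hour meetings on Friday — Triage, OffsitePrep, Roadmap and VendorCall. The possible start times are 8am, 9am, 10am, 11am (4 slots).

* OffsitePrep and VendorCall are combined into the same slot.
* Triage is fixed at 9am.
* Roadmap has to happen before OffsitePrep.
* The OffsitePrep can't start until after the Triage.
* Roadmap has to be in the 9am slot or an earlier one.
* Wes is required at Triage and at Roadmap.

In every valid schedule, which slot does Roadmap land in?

8am

Roadmap's window is 8am–9am.
Triage is fixed at 9am, and Roadmap can't share a slot with Triage.
So Roadmap must be 8am.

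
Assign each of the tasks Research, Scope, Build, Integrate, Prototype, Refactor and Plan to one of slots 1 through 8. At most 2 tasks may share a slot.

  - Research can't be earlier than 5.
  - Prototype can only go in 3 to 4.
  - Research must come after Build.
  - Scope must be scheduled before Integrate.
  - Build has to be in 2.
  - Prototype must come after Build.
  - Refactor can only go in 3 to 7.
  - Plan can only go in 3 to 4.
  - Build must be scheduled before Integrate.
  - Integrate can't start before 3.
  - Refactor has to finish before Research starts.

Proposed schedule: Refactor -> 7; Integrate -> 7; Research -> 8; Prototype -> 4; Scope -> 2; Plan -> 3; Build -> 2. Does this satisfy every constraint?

Valid

Integrate can't start before 3 — holds.
Build has to be in 2 — holds.
At most 2 tasks may share a slot — holds.
Prototype can only go in 3 to 4 — holds.
Research must come after Build — holds.
Scope must be scheduled before Integrate — holds.
Refactor has to finish before Research starts — holds.
Build must be scheduled before Integrate — holds.
Research can't be earlier than 5 — holds.
Plan can only go in 3 to 4 — holds.
Refactor can only go in 3 to 7 — holds.
Prototype must come after Build — holds.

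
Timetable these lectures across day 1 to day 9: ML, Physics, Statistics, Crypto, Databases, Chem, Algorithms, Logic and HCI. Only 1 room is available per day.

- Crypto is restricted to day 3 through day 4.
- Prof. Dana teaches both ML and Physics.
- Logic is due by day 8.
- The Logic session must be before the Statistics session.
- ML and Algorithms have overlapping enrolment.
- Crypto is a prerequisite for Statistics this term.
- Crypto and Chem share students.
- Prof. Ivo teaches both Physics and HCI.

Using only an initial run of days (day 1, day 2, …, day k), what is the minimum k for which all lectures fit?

The precedence chain requires at least 2 distinct days.
With at most 1 per day and 9 lectures, at least 9 days are needed.
Propagating the time windows through the other constraints, Statistics can't land before day 4, so the schedule must run through at least day 4.
9 works (last occupied day: day 9): for example Algorithms -> day 8; Logic -> day 1; Chem -> day 7; HCI -> day 9; ML -> day 2; Databases -> day 6; Physics -> day 5; Crypto -> day 3; Statistics -> day 4.

9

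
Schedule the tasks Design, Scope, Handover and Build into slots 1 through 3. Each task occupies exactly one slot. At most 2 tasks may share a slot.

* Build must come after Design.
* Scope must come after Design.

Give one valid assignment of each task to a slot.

Design in 1, Handover in 1, Build in 2, Scope in 2

Checking: Design(1) before Scope(2); Design(1) before Build(2); max 2 per slot (cap 2).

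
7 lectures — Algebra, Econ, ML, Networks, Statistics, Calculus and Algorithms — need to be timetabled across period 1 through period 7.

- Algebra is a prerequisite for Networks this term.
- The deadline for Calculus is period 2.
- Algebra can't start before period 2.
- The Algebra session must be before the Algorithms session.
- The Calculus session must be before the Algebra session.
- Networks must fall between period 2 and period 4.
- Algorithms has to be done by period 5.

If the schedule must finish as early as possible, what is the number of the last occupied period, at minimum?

3

The precedence chain requires at least 3 distinct periods.
3 works (last occupied period: period 3): for example Calculus in period 1, Algorithms in period 3, ML in period 1, Networks in period 3, Statistics in period 1, Algebra in period 2, Econ in period 1.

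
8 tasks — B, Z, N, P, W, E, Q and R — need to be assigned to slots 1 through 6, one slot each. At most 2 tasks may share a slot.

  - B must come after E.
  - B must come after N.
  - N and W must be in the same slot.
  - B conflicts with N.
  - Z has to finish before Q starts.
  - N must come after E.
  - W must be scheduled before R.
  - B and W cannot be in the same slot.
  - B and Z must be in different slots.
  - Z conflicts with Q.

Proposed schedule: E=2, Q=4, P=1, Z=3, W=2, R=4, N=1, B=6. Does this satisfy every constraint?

Z conflicts with Q — holds.
B and Z must be in different slots — holds.
N must come after E — violated.
At most 2 tasks may share a slot — holds.
B must come after E — holds.
B conflicts with N — holds.
Z has to finish before Q starts — holds.
N and W must be in the same slot — violated.
B and W cannot be in the same slot — holds.
B must come after N — holds.
W must be scheduled before R — holds.

No. N must come after E is not satisfied.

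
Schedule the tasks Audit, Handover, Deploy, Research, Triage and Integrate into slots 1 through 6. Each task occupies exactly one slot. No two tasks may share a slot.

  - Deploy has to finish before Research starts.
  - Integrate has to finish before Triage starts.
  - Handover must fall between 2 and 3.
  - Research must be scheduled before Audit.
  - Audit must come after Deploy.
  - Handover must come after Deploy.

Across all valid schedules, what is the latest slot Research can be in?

5

Precedence pushes Research to at least 2; downstream work caps Research at 5.
Research at 5 is achievable: Handover in 2; Integrate in 3; Audit in 6; Triage in 4; Research in 5; Deploy in 1.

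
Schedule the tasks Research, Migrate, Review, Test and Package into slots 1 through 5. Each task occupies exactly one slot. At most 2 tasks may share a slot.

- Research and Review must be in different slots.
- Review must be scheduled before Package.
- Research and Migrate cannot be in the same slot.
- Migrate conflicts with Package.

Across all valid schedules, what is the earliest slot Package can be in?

2

Precedence pushes Package to at least 2.
Package at 2 is achievable: Research=2; Migrate=1; Test=3; Review=1; Package=2.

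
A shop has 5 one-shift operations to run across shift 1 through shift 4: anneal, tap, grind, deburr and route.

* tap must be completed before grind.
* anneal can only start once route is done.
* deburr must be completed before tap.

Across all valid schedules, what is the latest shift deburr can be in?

Downstream work caps deburr at shift 2.
deburr at shift 2 is achievable: grind in shift 4; route in shift 1; deburr in shift 2; anneal in shift 2; tap in shift 3.

shift 2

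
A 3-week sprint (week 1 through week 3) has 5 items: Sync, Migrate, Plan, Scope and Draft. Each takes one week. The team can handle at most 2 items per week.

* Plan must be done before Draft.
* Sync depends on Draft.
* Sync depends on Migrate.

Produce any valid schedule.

Sync in week 3; Migrate in week 1; Scope in week 2; Plan in week 1; Draft in week 2

Checking: Migrate(week 1) before Sync(week 3); Plan(week 1) before Draft(week 2); Draft(week 2) before Sync(week 3); max 2 per week (cap 2).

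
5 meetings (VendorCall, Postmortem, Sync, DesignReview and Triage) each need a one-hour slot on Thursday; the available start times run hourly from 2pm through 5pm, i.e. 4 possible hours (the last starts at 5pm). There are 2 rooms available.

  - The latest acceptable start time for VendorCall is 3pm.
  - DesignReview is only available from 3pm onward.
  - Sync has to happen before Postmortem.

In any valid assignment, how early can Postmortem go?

3pm

Precedence pushes Postmortem to at least 3pm.
Postmortem at 3pm is achievable: Postmortem=3pm, Triage=4pm, VendorCall=2pm, Sync=2pm, DesignReview=3pm.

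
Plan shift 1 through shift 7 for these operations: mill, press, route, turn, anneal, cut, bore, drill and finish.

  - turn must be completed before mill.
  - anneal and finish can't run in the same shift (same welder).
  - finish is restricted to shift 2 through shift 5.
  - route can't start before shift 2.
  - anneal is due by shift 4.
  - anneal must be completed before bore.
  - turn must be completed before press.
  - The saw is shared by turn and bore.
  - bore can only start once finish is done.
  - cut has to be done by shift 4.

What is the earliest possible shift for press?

Precedence pushes press to at least shift 2.
press at shift 2 is achievable: turn -> shift 1, drill -> shift 1, press -> shift 2, bore -> shift 3, cut -> shift 1, finish -> shift 2, anneal -> shift 1, route -> shift 2, mill -> shift 2.

shift 2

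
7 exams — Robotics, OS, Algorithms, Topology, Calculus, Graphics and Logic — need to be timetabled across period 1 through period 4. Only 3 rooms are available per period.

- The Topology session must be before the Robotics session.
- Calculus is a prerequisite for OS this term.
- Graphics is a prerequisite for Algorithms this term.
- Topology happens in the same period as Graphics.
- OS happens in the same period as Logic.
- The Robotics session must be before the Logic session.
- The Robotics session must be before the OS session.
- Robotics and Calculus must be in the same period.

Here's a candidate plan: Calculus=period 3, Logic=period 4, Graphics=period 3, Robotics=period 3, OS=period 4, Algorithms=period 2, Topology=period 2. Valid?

Invalid. Graphics is a prerequisite for Algorithms this term.

Graphics is a prerequisite for Algorithms this term — violated.
Robotics and Calculus must be in the same period — holds.
The Topology session must be before the Robotics session — holds.
Only 3 rooms are available per period — holds.
OS happens in the same period as Logic — holds.
Calculus is a prerequisite for OS this term — holds.
The Robotics session must be before the Logic session — holds.
Topology happens in the same period as Graphics — violated.
The Robotics session must be before the OS session — holds.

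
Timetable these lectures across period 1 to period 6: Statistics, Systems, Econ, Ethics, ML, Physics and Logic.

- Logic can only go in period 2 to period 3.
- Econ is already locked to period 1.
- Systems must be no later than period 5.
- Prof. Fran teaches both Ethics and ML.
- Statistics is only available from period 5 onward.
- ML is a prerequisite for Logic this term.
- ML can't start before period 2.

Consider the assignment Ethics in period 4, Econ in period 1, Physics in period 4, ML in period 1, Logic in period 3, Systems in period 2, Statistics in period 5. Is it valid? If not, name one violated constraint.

No — it violates: ML can't start before period 2

Logic can only go in period 2 to period 3 — holds.
ML can't start before period 2 — violated.
Econ is already locked to period 1 — holds.
Prof. Fran teaches both Ethics and ML — holds.
Systems must be no later than period 5 — holds.
ML is a prerequisite for Logic this term — holds.
Statistics is only available from period 5 onward — holds.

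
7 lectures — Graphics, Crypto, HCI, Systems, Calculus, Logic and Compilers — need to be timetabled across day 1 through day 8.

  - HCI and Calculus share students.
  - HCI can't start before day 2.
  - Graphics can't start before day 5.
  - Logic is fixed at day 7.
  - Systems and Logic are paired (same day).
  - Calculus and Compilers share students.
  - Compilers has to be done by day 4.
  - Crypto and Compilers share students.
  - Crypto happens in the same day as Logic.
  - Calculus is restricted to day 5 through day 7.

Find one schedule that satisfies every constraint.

Calculus in day 5; HCI in day 2; Systems in day 7; Graphics in day 5; Compilers in day 1; Logic in day 7; Crypto in day 7

Checking: Crypto(day 7) != Compilers(day 1); Calculus(day 5) != Compilers(day 1); HCI(day 2) != Calculus(day 5); Crypto = Logic = day 7; Systems = Logic = day 7; Calculus=day 5 in [day 5,day 7]; Logic=day 7 in [day 7,day 7]; Graphics=day 5 in [day 5,day 8]; HCI=day 2 in [day 2,day 8]; Compilers=day 1 in [day 1,day 4].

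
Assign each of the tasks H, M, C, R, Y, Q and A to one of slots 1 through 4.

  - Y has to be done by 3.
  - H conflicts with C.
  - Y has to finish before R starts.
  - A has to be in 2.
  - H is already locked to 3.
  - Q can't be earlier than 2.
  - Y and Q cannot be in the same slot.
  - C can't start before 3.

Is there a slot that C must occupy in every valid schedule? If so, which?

4

C's window is 3–4.
H is fixed at 3, and C can't share a slot with H.
So C must be 4.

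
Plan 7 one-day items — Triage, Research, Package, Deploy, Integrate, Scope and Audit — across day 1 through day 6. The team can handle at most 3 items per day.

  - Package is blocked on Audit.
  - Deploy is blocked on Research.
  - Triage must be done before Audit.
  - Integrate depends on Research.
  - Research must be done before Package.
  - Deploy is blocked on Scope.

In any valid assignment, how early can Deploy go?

Precedence pushes Deploy to at least day 2.
Deploy at day 2 is achievable: Research=day 1, Deploy=day 2, Triage=day 1, Integrate=day 2, Package=day 3, Scope=day 1, Audit=day 2.

day 2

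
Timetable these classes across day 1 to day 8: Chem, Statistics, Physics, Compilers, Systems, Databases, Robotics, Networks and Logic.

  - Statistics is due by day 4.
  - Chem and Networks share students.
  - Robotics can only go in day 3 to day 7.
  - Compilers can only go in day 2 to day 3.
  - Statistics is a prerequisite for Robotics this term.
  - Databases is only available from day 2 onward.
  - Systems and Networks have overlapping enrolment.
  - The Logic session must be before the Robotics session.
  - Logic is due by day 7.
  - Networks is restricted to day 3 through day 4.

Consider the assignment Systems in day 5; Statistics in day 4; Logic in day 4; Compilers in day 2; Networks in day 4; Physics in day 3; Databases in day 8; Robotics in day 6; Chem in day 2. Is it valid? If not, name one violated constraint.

Robotics can only go in day 3 to day 7 — holds.
Statistics is due by day 4 — holds.
Statistics is a prerequisite for Robotics this term — holds.
The Logic session must be before the Robotics session — holds.
Compilers can only go in day 2 to day 3 — holds.
Databases is only available from day 2 onward — holds.
Networks is restricted to day 3 through day 4 — holds.
Chem and Networks share students — holds.
Logic is due by day 7 — holds.
Systems and Networks have overlapping enrolment — holds.

Valid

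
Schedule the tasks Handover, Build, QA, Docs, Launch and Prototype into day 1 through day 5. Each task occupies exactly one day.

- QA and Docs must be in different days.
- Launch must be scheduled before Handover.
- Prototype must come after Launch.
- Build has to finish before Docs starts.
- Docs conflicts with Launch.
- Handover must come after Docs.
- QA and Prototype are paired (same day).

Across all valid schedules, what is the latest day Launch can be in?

day 4

Downstream work caps Launch at day 4.
Launch at day 4 is achievable: Handover=day 5; QA=day 5; Prototype=day 5; Launch=day 4; Docs=day 2; Build=day 1.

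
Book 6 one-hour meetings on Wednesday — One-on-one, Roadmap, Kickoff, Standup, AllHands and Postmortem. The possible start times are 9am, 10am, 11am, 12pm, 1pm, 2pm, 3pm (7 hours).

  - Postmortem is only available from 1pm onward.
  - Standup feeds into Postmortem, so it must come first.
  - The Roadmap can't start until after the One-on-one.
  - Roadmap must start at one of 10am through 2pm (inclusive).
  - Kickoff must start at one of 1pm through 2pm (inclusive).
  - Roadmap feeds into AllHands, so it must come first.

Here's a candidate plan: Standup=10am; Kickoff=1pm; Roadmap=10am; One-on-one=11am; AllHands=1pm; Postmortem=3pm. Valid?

No. The Roadmap can't start until after the One-on-one is not satisfied.

The Roadmap can't start until after the One-on-one — violated.
Roadmap must start at one of 10am through 2pm (inclusive) — holds.
Kickoff must start at one of 1pm through 2pm (inclusive) — holds.
Postmortem is only available from 1pm onward — holds.
Roadmap feeds into AllHands, so it must come first — holds.
Standup feeds into Postmortem, so it must come first — holds.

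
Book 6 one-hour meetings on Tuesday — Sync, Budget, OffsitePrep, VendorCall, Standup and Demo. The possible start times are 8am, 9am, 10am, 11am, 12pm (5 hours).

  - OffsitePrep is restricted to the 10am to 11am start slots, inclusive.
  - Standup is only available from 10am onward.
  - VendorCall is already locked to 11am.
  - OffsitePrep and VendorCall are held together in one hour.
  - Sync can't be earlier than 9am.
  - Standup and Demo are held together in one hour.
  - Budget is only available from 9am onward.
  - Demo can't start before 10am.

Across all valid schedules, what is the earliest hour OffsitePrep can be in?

11am

OffsitePrep is available from 10am; OffsitePrep must be in the same hour as VendorCall, which can't be before 11am, so OffsitePrep is at least 11am; OffsitePrep's own window allows nothing later than 11am.
OffsitePrep at 11am is achievable: Sync -> 9am, Budget -> 9am, Standup -> 10am, OffsitePrep -> 11am, VendorCall -> 11am, Demo -> 10am.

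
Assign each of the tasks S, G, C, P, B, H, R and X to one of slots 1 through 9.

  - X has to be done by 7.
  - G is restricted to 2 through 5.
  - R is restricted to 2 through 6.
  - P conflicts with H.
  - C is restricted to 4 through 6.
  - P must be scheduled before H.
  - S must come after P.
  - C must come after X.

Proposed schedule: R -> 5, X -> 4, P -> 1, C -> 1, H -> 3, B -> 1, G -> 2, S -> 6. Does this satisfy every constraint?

No. C must come after X is not satisfied.

C must come after X — violated.
R is restricted to 2 through 6 — holds.
G is restricted to 2 through 5 — holds.
C is restricted to 4 through 6 — violated.
P conflicts with H — holds.
X has to be done by 7 — holds.
S must come after P — holds.
P must be scheduled before H — holds.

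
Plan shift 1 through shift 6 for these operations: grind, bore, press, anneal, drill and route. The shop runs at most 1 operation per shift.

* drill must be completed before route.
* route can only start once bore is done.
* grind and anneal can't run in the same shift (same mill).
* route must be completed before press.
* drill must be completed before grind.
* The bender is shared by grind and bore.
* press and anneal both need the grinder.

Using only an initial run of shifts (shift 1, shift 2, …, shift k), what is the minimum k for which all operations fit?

6 shifts

The precedence chain requires at least 3 distinct shifts.
With at most 1 per shift and 6 operations, at least 6 shifts are needed.
6 works (last occupied shift: shift 6): for example route in shift 3, grind in shift 4, bore in shift 2, press in shift 5, drill in shift 1, anneal in shift 6.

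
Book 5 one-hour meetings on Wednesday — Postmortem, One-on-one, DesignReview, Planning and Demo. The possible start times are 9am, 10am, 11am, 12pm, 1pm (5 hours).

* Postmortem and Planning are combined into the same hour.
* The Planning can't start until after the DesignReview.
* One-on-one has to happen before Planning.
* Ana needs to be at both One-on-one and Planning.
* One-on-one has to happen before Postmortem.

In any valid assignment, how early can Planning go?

10am

Precedence pushes Planning to at least 10am.
Planning at 10am is achievable: One-on-one -> 9am, Planning -> 10am, Postmortem -> 10am, DesignReview -> 9am, Demo -> 9am.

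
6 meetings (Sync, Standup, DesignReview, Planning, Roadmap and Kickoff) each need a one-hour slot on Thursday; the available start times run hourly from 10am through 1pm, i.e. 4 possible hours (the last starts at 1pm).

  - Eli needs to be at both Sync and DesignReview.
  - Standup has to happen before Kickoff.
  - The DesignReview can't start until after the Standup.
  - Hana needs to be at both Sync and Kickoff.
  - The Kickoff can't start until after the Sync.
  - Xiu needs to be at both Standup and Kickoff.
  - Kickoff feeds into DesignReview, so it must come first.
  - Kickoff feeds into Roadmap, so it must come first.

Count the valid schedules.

Splitting on Sync: it can be 10am (24), 11am (8). Listing each branch's schedules as (Standup, DesignReview, Planning, Roadmap, Kickoff):
Sync=10am: (10am,12pm,10am,12pm,11am) (10am,12pm,10am,1pm,11am) (10am,12pm,11am,12pm,11am) (10am,12pm,11am,1pm,11am) (10am,12pm,12pm,12pm,11am) (10am,12pm,12pm,1pm,11am) (10am,12pm,1pm,12pm,11am) (10am,12pm,1pm,1pm,11am) (10am,1pm,10am,12pm,11am) (10am,1pm,10am,1pm,11am) (10am,1pm,10am,1pm,12pm) (10am,1pm,11am,12pm,11am) (10am,1pm,11am,1pm,11am) (10am,1pm,11am,1pm,12pm) (10am,1pm,12pm,12pm,11am) (10am,1pm,12pm,1pm,11am) (10am,1pm,12pm,1pm,12pm) (10am,1pm,1pm,12pm,11am) (10am,1pm,1pm,1pm,11am) (10am,1pm,1pm,1pm,12pm) (11am,1pm,10am,1pm,12pm) (11am,1pm,11am,1pm,12pm) (11am,1pm,12pm,1pm,12pm) (11am,1pm,1pm,1pm,12pm) — 24.
Sync=11am: (10am,1pm,10am,1pm,12pm) (10am,1pm,11am,1pm,12pm) (10am,1pm,12pm,1pm,12pm) (10am,1pm,1pm,1pm,12pm) (11am,1pm,10am,1pm,12pm) (11am,1pm,11am,1pm,12pm) (11am,1pm,12pm,1pm,12pm) (11am,1pm,1pm,1pm,12pm) — 8.
Summing: 24 + 8 = 32.

32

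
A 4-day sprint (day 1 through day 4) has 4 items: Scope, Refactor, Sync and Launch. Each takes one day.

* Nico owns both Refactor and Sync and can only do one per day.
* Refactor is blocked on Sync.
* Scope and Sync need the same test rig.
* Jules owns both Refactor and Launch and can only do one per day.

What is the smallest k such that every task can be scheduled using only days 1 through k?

The precedence chain requires at least 2 distinct days.
2 works (last occupied day: day 2): for example Refactor=day 2; Launch=day 1; Scope=day 2; Sync=day 1.

2 days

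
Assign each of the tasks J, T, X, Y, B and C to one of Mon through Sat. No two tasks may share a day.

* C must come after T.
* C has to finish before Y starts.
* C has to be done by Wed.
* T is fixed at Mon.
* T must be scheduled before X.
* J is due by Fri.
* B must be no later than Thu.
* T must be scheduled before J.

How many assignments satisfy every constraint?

Splitting on J: it can be Tue (2), Wed (2), Thu (4), Fri (7). Listing each branch's schedules as (T, X, Y, B, C):
J=Tue: (Mon,Fri,Sat,Thu,Wed) (Mon,Sat,Fri,Thu,Wed) — 2.
J=Wed: (Mon,Fri,Sat,Thu,Tue) (Mon,Sat,Fri,Thu,Tue) — 2.
J=Thu: (Mon,Fri,Sat,Tue,Wed) (Mon,Fri,Sat,Wed,Tue) (Mon,Sat,Fri,Tue,Wed) (Mon,Sat,Fri,Wed,Tue) — 4.
J=Fri: (Mon,Tue,Sat,Thu,Wed) (Mon,Wed,Sat,Thu,Tue) (Mon,Thu,Sat,Tue,Wed) (Mon,Thu,Sat,Wed,Tue) (Mon,Sat,Wed,Thu,Tue) (Mon,Sat,Thu,Tue,Wed) (Mon,Sat,Thu,Wed,Tue) — 7.
Summing: 2 + 2 + 4 + 7 = 15.

15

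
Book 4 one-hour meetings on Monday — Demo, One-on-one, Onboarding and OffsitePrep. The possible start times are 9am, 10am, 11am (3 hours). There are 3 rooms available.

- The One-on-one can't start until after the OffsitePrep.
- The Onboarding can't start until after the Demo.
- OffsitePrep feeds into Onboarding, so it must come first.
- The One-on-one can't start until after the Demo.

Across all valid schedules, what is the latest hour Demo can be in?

10am

Downstream work caps Demo at 10am.
Demo at 10am is achievable: One-on-one -> 11am, Onboarding -> 11am, OffsitePrep -> 9am, Demo -> 10am.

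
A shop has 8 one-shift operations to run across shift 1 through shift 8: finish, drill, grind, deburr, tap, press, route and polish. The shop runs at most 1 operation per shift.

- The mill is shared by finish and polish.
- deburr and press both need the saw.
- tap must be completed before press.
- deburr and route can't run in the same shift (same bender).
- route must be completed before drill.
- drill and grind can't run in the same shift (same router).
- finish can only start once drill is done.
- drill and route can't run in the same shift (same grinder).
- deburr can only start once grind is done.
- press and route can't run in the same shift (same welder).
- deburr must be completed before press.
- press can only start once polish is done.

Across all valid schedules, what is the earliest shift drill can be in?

shift 2

Precedence pushes drill to at least shift 2; downstream work caps drill at shift 7.
drill at shift 2 is achievable: drill in shift 2; deburr in shift 4; finish in shift 8; polish in shift 6; route in shift 1; tap in shift 5; grind in shift 3; press in shift 7.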